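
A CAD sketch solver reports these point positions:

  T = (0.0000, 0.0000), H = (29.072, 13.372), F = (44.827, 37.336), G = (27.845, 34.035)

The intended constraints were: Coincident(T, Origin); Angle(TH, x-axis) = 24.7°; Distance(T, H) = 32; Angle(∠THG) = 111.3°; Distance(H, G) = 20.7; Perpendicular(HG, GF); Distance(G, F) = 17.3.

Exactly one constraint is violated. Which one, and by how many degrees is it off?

Perpendicular(HG, GF) — off by 7.60°.

T = (0.00, 0.00) ✓; TH at 24.70° ✓; |TH| = 32.00 ✓; ∠THG = 111.3° ✓; |HG| = 20.70 ✓; ∠(HG, GF) = 82.40° ✗; |GF| = 17.30 ✓.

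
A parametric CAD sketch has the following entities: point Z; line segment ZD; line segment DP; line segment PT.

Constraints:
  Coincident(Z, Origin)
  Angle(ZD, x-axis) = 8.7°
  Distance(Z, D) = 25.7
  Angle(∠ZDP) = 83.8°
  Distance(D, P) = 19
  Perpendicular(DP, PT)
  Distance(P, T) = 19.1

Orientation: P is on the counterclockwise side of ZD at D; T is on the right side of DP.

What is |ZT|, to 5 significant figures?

47.506

Z is at the origin; ZD runs at 8.7° with length 25.7, so D = 25.7·(cos 8.7°, sin 8.7°) = (25.404, 3.8874). ∠ZDP = 83.8°, so DP runs at 8.7° + (180° − 83.8°) = 104.90° from the x-axis; with |DP| = 19.0, P = D + 19.0·(cos 104.90°, sin 104.90°) = (20.519, 22.249). DP ⟂ PT; with |PT| = 19.1 on the right of DP, T = P + 19.1·(0.96638, 0.25713) = (38.977, 27.160). Then |ZT| = |T − Z| = 47.506.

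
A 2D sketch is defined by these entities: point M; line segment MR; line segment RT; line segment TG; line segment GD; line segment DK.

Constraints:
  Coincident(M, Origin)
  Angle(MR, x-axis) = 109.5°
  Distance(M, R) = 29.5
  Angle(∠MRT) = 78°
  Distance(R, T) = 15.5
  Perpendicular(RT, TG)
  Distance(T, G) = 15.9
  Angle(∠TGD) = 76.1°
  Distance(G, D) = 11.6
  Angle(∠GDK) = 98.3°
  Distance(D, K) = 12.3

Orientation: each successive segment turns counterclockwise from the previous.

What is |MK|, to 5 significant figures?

27.992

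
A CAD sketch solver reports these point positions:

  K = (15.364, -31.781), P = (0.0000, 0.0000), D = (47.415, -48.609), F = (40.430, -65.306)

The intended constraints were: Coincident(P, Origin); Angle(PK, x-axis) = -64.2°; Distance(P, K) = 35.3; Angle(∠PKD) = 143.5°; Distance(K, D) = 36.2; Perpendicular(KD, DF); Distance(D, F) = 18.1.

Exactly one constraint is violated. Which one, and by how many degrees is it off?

Perpendicular(KD, DF) — off by 5.00°.

P = (0.00, 0.00) ✓; PK at -64.20° ✓; |PK| = 35.30 ✓; ∠PKD = 143.5° ✓; |KD| = 36.20 ✓; ∠(KD, DF) = 85.00° ✗; |DF| = 18.10 ✓.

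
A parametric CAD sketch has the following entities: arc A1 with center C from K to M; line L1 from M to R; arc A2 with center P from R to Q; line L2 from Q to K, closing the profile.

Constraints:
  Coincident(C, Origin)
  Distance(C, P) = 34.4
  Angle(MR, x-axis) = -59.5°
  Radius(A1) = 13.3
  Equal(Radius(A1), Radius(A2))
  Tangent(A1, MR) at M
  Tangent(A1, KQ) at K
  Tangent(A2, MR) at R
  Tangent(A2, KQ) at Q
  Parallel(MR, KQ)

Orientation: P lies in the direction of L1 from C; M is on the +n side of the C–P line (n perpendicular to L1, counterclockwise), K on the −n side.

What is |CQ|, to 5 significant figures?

36.882

The slot axis is L1's direction at -59.5°, so u = (cos -59.5°, sin -59.5°) = (0.50754, -0.86163) and n = (−sin -59.5°, cos -59.5°) = (0.86163, 0.50754). C is at the origin and P lies 34.4 along u from C, so P = 34.4·u = (17.459, -29.640). Tangency of A1 to both parallel lines with radius 13.3 puts M and K at C ± 13.3·n: M = (11.460, 6.7503), K = (-11.460, -6.7503). Equal radii place R and Q the same way about P: R = P + 13.3·n = (28.919, -22.890), Q = P − 13.3·n = (5.9997, -36.390). Then |CQ| = |Q − C| = 36.882.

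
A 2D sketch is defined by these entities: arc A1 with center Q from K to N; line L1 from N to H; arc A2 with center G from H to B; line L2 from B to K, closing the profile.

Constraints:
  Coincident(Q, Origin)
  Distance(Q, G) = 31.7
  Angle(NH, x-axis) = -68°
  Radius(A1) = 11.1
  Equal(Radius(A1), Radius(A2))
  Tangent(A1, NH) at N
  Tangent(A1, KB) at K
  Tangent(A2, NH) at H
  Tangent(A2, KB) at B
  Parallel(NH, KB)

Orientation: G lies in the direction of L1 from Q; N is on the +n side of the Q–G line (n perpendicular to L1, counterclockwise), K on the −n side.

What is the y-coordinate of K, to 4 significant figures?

-4.158

Q is at the origin and G lies 31.7 along u from Q, so G = 31.7·u = (11.88, -29.39). Tangency of A1 to both parallel lines with radius 11.1 puts N and K at Q ± 11.1·n: N = (10.29, 4.158), K = (-10.29, -4.158). So K.y = -4.158.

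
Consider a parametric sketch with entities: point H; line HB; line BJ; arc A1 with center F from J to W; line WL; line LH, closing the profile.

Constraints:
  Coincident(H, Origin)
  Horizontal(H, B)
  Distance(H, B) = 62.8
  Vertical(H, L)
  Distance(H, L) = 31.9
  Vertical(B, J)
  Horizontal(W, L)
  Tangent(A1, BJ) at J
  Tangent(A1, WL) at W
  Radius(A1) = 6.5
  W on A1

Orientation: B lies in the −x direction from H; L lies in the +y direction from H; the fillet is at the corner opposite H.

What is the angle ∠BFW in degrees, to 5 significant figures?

165.65°

The virtual corner opposite H is at (-62.800, 31.900). Since A1 is tangent to BJ there, FJ ⟂ BJ and the tangent condition forces FW to be normal to WL, with radius 6.5, so the center F sits 6.5 in from both sides at F = (-56.300, 25.400). That places the tangent points at J = (-62.800, 25.400) on BJ and W = (-56.300, 31.900) on WL. Then cos ∠BFW = FB·FW / (|FB||FW|), giving 165.65°.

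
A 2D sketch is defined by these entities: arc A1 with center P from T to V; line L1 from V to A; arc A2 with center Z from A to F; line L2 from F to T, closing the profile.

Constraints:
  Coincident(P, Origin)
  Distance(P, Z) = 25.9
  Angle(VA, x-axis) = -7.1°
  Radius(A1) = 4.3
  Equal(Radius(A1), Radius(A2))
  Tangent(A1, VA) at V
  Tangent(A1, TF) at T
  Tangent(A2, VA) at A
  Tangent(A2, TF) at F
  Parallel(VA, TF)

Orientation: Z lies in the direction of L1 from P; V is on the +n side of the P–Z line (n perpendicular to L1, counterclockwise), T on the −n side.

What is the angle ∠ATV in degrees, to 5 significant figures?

71.631°

The slot axis is L1's direction at -7.1°, so u = (cos -7.1°, sin -7.1°) = (0.99233, -0.12360) and n = (−sin -7.1°, cos -7.1°) = (0.12360, 0.99233). P is at the origin and Z lies 25.9 along u from P, so Z = 25.9·u = (25.701, -3.2013). Tangency of A1 to both parallel lines with radius 4.3 puts V and T at P ± 4.3·n: V = (0.53149, 4.2670), T = (-0.53149, -4.2670). Equal radii place A and F the same way about Z: A = Z + 4.3·n = (26.233, 1.0657), F = Z − 4.3·n = (25.170, -7.4683). Then cos ∠ATV = TA·TV / (|TA||TV|), giving 71.631°.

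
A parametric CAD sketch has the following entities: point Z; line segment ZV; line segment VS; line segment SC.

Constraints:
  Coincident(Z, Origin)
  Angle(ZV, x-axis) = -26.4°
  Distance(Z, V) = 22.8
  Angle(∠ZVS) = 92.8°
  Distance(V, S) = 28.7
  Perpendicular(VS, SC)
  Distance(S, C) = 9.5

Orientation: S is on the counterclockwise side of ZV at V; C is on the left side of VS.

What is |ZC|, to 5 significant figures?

32.635

Z is at the origin; ZV runs at -26.4° with length 22.8, so V = 22.8·(cos -26.4°, sin -26.4°) = (20.422, -10.138). ∠ZVS = 92.8°, so VS runs at -26.4° + (180° − 92.8°) = 60.800° from the x-axis; with |VS| = 28.7, S = V + 28.7·(cos 60.800°, sin 60.800°) = (34.424, 14.915). VS is perpendicular to SC; with |SC| = 9.5 on the left of VS, C = S + 9.5·(-0.87292, 0.48786) = (26.131, 19.550). Then |ZC| = |C − Z| = 32.635.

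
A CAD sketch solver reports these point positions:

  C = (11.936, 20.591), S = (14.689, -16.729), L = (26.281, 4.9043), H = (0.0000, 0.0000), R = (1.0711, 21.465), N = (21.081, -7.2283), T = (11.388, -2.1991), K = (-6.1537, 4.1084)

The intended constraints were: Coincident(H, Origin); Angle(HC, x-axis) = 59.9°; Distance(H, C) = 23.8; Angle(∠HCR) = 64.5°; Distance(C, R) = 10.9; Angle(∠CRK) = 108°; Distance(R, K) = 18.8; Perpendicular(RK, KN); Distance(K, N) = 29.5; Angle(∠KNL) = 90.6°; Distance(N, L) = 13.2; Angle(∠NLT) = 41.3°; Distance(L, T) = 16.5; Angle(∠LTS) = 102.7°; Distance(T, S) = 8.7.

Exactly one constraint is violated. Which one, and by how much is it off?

Distance(T, S) = 8.7 — off by 6.20.

H = (0.00, 0.00) ✓; HC at 59.90° ✓; |HC| = 23.80 ✓; ∠HCR = 64.50° ✓; |CR| = 10.90 ✓; ∠CRK = 108.0° ✓; |RK| = 18.80 ✓; ∠(RK, KN) = 90.00° ✓; |KN| = 29.50 ✓; ∠KNL = 90.60° ✓; |NL| = 13.20 ✓; ∠NLT = 41.30° ✓; |LT| = 16.50 ✓; ∠LTS = 102.7° ✓; |TS| = 14.90 ✗.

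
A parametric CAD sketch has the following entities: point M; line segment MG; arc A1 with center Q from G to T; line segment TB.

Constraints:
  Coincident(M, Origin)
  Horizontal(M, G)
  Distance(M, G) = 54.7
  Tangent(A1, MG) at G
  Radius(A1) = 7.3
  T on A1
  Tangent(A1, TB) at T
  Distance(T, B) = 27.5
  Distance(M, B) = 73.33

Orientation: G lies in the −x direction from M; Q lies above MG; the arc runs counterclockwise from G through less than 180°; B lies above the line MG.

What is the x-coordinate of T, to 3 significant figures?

-48.8

M is at the origin; MG is horizontal with |MG| = 54.7 and G on the −x side, so G = (-54.7, 0.00). The tangent condition forces QG to be normal to MG, so Q = G + (0, 7.3) = (-54.7, 7.30). Since QT ⟂ TB (tangency), |QB| = √(7.3² + 27.5²) = 28.5 regardless of where T sits on A1. So B lies on both circle(M, 73.33) and circle(Q, 28.5); the above-MG intersection is B = (-65.1, 33.8). T is the foot of the tangent from B: T = (-48.8, 11.6).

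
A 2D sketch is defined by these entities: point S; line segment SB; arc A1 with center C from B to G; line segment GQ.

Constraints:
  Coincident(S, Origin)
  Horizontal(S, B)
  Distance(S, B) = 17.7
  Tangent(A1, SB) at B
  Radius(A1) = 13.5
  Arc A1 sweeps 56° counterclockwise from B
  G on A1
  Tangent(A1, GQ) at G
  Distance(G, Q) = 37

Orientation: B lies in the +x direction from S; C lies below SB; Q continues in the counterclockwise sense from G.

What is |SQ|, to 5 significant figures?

39.275

S is at the origin; SB is horizontal with |SB| = 17.7 and B on the +x side, so B = (17.700, 0.0000). A1 meets SB tangentially, so CB is at right angles to SB, so C = B + (0, -13.5) = (17.700, -13.500). On A1, B sits at bearing 90° from C; a 56° counterclockwise sweep puts G at bearing 146°, so G = C + 13.5·(cos 146°, sin 146°) = (6.5080, -5.9509). Since A1 is tangent to GQ there, CG ⟂ GQ, so GQ runs along (−sin 146°, cos 146°); with |GQ| = 37.0, Q = (-14.182, -36.625). Then |SQ| = |Q − S| = 39.275.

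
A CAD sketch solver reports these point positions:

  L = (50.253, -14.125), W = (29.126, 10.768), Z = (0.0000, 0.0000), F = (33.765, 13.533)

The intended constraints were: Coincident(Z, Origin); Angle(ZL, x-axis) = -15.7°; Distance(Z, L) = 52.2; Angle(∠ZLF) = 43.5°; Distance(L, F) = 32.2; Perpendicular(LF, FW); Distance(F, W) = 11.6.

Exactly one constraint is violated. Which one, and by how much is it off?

Distance(F, W) = 11.6 — off by 6.20.

Z = (0.00, 0.00) ✓; ZL at -15.70° ✓; |ZL| = 52.20 ✓; ∠ZLF = 43.50° ✓; |LF| = 32.20 ✓; ∠(LF, FW) = 90.00° ✓; |FW| = 5.401 ✗.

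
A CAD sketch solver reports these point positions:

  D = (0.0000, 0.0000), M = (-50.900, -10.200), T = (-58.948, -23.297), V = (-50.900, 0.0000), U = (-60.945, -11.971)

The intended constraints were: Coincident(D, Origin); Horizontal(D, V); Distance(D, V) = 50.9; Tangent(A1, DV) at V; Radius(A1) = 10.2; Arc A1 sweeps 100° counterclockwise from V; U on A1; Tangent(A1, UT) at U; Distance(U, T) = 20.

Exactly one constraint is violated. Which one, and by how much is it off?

Distance(U, T) = 20 — off by 8.50.

D = (0.00, 0.00) ✓; D.y = 0.00, V.y = 0.00 ✓; |DV| = 50.90 ✓; ∠(MV, VD) = 90.00° ✓; |MV| = 10.20 ✓; bearing(M→U) − bearing(M→V) = 100.0° ✓; |MU| = 10.20 ✓; ∠(MU, UT) = 90.00° ✓; |UT| = 11.50 ✗.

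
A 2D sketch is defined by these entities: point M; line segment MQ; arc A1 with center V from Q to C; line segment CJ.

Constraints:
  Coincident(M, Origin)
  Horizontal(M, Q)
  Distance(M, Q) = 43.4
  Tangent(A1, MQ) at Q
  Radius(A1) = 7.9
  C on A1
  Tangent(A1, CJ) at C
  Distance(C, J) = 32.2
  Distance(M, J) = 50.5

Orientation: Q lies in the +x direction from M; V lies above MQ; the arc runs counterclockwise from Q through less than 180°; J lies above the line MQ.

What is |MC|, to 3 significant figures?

51.5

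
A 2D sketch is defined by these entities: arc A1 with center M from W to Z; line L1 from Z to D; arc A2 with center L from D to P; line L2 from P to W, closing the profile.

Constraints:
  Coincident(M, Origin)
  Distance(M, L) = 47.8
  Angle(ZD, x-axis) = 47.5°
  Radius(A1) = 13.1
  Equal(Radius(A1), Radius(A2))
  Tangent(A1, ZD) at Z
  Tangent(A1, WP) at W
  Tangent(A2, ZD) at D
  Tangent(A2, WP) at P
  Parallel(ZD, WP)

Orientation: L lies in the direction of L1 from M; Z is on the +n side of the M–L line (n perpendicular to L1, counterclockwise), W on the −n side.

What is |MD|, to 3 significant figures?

49.6

Tangency of A1 to both parallel lines with radius 13.1 puts Z and W at M ± 13.1·n: Z = (-9.66, 8.85), W = (9.66, -8.85). Equal radii place D and P the same way about L: D = L + 13.1·n = (22.6, 44.1), P = L − 13.1·n = (42.0, 26.4). Then |MD| = |D − M| = 49.6.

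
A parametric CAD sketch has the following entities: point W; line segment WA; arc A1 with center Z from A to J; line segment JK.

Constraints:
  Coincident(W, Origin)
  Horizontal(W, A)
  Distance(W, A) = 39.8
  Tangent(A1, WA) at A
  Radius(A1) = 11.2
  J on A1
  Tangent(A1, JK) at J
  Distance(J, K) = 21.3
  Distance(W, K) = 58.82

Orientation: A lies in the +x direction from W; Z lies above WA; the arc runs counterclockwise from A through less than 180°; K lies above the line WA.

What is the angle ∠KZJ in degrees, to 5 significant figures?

62.264°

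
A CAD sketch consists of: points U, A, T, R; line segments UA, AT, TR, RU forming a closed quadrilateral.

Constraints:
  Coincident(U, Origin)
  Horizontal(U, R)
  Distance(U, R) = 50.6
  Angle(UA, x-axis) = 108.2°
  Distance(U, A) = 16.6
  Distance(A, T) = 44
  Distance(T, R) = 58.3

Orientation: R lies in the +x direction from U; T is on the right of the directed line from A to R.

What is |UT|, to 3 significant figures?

28.0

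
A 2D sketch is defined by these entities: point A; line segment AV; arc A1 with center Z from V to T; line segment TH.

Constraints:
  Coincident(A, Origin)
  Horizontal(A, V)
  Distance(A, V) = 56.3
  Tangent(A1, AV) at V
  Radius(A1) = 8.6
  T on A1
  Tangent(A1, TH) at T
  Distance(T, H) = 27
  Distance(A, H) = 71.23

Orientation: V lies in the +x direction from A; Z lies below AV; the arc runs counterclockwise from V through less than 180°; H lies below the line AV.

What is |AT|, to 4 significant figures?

50.27

A is at the origin; A and V share the same y with |AV| = 56.3 and V on the +x side, so V = (56.30, 0.000). Tangency of A1 to AV means the radius ZV is perpendicular to AV, so Z = V + (0, -8.6) = (56.30, -8.600). Since ZT ⟂ TH (tangency), |ZH| = √(8.6² + 27.0²) = 28.34 regardless of where T sits on A1. So H lies on both circle(A, 71.23) and circle(Z, 28.34); the below-AV intersection is H = (61.16, -36.52). T is the foot of the tangent from H: T = (48.67, -12.58).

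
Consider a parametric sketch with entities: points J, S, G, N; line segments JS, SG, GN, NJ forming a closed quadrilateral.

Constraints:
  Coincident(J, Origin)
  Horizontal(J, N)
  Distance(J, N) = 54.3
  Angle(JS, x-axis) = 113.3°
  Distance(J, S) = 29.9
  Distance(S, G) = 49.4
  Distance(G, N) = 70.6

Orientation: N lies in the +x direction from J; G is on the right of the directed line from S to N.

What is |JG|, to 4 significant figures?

25.40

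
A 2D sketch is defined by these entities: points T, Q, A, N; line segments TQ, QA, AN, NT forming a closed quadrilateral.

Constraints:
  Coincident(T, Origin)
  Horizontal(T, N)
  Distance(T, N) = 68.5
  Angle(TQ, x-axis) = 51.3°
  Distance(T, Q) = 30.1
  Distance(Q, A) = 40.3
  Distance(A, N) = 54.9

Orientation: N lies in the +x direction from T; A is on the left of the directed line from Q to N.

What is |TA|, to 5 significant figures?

70.224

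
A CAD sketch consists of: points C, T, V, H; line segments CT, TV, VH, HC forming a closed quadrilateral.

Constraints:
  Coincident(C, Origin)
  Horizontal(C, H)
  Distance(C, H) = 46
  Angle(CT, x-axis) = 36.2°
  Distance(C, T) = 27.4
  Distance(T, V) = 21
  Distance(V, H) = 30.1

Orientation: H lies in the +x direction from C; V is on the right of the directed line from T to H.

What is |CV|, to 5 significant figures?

16.639

Checks: |TV| = 21.00 ✓; |VH| = 30.10 ✓.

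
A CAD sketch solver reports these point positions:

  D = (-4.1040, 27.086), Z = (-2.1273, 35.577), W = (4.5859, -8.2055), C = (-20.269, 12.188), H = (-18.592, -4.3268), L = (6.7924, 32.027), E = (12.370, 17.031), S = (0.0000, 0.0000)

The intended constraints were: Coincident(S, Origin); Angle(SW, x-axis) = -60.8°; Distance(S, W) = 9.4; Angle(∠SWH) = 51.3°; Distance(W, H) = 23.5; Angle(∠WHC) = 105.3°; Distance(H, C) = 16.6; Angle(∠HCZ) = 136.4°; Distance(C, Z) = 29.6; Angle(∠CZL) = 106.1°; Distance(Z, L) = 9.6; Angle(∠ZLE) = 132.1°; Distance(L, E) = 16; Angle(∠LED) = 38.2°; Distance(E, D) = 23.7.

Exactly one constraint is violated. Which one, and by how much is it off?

Distance(E, D) = 23.7 — off by 4.40.

S = (0.00, 0.00) ✓; SW at -60.80° ✓; |SW| = 9.400 ✓; ∠SWH = 51.30° ✓; |WH| = 23.50 ✓; ∠WHC = 105.3° ✓; |HC| = 16.60 ✓; ∠HCZ = 136.4° ✓; |CZ| = 29.60 ✓; ∠CZL = 106.1° ✓; |ZL| = 9.600 ✓; ∠ZLE = 132.1° ✓; |LE| = 16.00 ✓; ∠LED = 38.20° ✓; |ED| = 19.30 ✗.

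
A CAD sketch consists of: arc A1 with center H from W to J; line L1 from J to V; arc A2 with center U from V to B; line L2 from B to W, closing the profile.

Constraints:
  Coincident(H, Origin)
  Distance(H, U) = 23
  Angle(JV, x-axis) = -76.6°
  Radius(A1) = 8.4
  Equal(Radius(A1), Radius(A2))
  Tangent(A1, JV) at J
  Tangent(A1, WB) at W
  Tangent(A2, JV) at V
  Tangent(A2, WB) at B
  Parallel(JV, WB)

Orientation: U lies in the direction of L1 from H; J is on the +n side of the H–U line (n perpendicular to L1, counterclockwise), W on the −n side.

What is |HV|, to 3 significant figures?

24.5

The slot axis is L1's direction at -76.6°, so u = (cos -76.6°, sin -76.6°) = (0.232, -0.973) and n = (−sin -76.6°, cos -76.6°) = (0.973, 0.232). H is at the origin and U lies 23.0 along u from H, so U = 23.0·u = (5.33, -22.4). Tangency of A1 to both parallel lines with radius 8.4 puts J and W at H ± 8.4·n: J = (8.17, 1.95), W = (-8.17, -1.95). Equal radii place V and B the same way about U: V = U + 8.4·n = (13.5, -20.4), B = U − 8.4·n = (-2.84, -24.3). Then |HV| = |V − H| = 24.5.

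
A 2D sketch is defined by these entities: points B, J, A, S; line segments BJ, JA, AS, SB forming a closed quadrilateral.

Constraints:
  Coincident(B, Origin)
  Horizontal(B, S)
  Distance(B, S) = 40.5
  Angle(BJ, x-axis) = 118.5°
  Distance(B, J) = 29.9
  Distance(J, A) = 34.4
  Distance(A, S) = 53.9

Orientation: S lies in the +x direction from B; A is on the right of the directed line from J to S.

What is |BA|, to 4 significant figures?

15.13

Checks: BJ at 118.5° ✓; |JA| = 34.40 ✓; |AS| = 53.90 ✓.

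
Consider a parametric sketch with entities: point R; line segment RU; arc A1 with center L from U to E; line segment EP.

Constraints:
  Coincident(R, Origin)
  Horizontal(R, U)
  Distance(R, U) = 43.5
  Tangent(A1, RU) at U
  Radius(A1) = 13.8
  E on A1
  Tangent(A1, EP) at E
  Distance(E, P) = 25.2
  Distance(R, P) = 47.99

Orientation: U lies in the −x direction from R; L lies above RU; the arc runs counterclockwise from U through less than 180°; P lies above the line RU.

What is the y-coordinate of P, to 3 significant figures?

38.4

Checks: |LE| = 13.80 ✓; ∠(LE, EP) = 90.00° ✓; |EP| = 25.20 ✓; |RP| = 47.99 ✓.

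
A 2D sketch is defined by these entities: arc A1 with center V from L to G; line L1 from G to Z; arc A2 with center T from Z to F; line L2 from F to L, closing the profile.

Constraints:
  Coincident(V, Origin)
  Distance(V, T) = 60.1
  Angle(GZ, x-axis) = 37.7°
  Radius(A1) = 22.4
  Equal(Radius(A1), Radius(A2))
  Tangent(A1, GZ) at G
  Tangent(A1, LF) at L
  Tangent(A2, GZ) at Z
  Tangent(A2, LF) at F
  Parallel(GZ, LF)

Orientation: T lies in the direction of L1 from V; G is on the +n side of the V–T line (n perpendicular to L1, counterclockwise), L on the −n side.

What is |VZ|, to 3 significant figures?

64.1

The slot axis is L1's direction at 37.7°, so u = (cos 37.7°, sin 37.7°) = (0.791, 0.612) and n = (−sin 37.7°, cos 37.7°) = (-0.612, 0.791). V is at the origin and T lies 60.1 along u from V, so T = 60.1·u = (47.6, 36.8). Tangency of A1 to both parallel lines with radius 22.4 puts G and L at V ± 22.4·n: G = (-13.7, 17.7), L = (13.7, -17.7). Equal radii place Z and F the same way about T: Z = T + 22.4·n = (33.9, 54.5), F = T − 22.4·n = (61.3, 19.0). Then |VZ| = |Z − V| = 64.1.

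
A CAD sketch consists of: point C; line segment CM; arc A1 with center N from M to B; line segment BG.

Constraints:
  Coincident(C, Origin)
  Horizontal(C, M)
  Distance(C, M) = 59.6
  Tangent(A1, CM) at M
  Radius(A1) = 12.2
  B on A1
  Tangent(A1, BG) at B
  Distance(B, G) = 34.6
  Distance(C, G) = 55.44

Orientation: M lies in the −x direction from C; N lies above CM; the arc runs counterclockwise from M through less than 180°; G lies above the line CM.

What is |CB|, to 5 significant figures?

48.744

C is at the origin; C and M share the same y with |CM| = 59.6 and M on the −x side, so M = (-59.600, 0.0000). A1 meets CM tangentially, so NM is at right angles to CM, so N = M + (0, 12.2) = (-59.600, 12.200). Since NB ⟂ BG (tangency), |NG| = √(12.2² + 34.6²) = 36.688 regardless of where B sits on A1. So G lies on both circle(C, 55.44) and circle(N, 36.688); the above-CM intersection is G = (-37.111, 41.187). B is the foot of the tangent from G: B = (-48.023, 8.3526).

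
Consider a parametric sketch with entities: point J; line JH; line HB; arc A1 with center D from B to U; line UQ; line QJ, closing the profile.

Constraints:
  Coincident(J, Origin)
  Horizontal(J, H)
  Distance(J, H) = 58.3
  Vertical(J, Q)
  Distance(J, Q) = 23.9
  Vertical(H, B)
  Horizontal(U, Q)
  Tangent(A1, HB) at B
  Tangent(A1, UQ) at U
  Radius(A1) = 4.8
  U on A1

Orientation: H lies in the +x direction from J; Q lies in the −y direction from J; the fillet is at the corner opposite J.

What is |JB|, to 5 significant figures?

61.349

J is at the origin; JH is horizontal with |JH| = 58.3 and H on the +x side, so H = (58.300, 0.0000). JQ is vertical with |JQ| = 23.9 and Q on the −y side, so Q = (0.0000, -23.900). The virtual corner opposite J is at (58.300, -23.900). The tangent condition forces DB to be normal to HB and A1 meets UQ tangentially, so DU is at right angles to UQ, with radius 4.8, so the center D sits 4.8 in from both sides at D = (53.500, -19.100). That places the tangent points at B = (58.300, -19.100) on HB and U = (53.500, -23.900) on UQ. Then |JB| = |B − J| = 61.349.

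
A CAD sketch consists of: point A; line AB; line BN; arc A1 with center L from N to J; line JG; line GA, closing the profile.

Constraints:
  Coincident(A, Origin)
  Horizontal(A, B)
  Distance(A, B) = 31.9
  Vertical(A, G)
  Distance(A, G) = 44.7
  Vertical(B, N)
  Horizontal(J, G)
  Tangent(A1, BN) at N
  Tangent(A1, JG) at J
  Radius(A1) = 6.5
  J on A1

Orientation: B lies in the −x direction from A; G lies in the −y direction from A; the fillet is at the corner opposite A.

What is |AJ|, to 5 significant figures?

51.413

A is at the origin; AB is horizontal with |AB| = 31.9 and B on the −x side, so B = (-31.900, 0.0000). A and G share the same x with |AG| = 44.7 and G on the −y side, so G = (0.0000, -44.700). The virtual corner opposite A is at (-31.900, -44.700). A1 meets BN tangentially, so LN is at right angles to BN and since A1 is tangent to JG there, LJ ⟂ JG, with radius 6.5, so the center L sits 6.5 in from both sides at L = (-25.400, -38.200). That places the tangent points at N = (-31.900, -38.200) on BN and J = (-25.400, -44.700) on JG. Then |AJ| = |J − A| = 51.413.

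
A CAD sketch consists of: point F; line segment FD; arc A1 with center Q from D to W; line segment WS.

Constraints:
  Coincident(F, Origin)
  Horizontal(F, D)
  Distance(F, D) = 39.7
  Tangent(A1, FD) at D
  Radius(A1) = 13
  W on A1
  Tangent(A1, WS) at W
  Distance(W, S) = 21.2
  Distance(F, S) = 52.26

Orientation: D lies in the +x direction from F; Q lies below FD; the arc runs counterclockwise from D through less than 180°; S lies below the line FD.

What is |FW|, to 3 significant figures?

33.2

Checks: |QW| = 13.00 ✓; ∠(QW, WS) = 90.00° ✓; |WS| = 21.20 ✓; |FS| = 52.26 ✓.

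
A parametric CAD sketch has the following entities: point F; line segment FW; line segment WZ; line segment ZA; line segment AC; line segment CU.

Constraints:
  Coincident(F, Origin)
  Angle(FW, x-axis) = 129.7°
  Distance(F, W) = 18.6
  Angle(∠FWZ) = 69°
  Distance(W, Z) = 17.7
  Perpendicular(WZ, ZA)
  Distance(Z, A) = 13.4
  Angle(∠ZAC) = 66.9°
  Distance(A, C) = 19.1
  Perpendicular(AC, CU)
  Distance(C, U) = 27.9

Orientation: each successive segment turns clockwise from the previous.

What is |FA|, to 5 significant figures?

11.725

F is at the origin; FW runs at 129.7° with length 18.6, so W = (-11.881, 14.311). ∠FWZ = 69.0° gives WZ at 18.700° from the x-axis; with |WZ| = 17.7, Z = (4.8845, 19.986). The perpendicularity gives ZA at right angles to WZ, so ZA runs at -71.300°; with |ZA| = 13.4, A = (9.1808, 7.2931). Then |FA| = |A − F| = 11.725.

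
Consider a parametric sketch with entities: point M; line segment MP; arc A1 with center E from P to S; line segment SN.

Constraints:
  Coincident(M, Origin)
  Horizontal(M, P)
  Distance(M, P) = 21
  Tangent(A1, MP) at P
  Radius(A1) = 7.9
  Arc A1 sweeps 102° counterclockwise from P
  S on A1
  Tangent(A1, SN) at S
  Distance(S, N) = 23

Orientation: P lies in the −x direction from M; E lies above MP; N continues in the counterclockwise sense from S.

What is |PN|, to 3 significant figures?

32.2

M is at the origin; MP is horizontal with |MP| = 21.0 and P on the −x side, so P = (-21.0, 0.00). Tangency of A1 to MP means the radius EP is perpendicular to MP, so E = P + (0, 7.9) = (-21.0, 7.90). On A1, P sits at bearing -90° from E; a 102° counterclockwise sweep puts S at bearing 12°, so S = E + 7.9·(cos 12°, sin 12°) = (-13.3, 9.54). Since A1 is tangent to SN there, ES ⟂ SN, so SN runs along (−sin 12°, cos 12°); with |SN| = 23.0, N = (-18.1, 32.0). Then |PN| = |N − P| = 32.2.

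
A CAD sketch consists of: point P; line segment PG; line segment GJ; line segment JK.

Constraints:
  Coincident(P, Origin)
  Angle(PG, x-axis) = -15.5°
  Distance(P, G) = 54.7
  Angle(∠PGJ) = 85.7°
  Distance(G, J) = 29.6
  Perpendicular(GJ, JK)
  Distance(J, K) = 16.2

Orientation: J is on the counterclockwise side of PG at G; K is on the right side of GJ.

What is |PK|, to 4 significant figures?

75.20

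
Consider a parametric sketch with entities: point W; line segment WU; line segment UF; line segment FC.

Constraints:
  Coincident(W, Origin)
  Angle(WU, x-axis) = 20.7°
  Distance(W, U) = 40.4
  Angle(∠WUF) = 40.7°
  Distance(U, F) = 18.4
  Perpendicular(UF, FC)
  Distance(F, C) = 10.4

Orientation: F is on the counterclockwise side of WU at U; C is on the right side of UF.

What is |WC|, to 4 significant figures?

38.73

W is at the origin; WU runs at 20.7° with length 40.4, so U = 40.4·(cos 20.7°, sin 20.7°) = (37.79, 14.28). ∠WUF = 40.7°, so UF runs at 20.7° + (180° − 40.7°) = 160.0° from the x-axis; with |UF| = 18.4, F = U + 18.4·(cos 160.0°, sin 160.0°) = (20.50, 20.57). UF is perpendicular to FC; with |FC| = 10.4 on the right of UF, C = F + 10.4·(0.3420, 0.9397) = (24.06, 30.35). Then |WC| = |C − W| = 38.73.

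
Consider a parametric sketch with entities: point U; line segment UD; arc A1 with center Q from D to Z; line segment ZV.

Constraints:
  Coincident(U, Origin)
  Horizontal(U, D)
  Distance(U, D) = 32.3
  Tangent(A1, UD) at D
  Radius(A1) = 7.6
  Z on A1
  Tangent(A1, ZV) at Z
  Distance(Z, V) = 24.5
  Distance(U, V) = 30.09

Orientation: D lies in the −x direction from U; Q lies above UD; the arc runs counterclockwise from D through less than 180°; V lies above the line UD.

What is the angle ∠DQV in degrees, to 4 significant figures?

136.7°

Checks: |QZ| = 7.600 ✓; ∠(QZ, ZV) = 90.00° ✓; |ZV| = 24.50 ✓; |UV| = 30.09 ✓.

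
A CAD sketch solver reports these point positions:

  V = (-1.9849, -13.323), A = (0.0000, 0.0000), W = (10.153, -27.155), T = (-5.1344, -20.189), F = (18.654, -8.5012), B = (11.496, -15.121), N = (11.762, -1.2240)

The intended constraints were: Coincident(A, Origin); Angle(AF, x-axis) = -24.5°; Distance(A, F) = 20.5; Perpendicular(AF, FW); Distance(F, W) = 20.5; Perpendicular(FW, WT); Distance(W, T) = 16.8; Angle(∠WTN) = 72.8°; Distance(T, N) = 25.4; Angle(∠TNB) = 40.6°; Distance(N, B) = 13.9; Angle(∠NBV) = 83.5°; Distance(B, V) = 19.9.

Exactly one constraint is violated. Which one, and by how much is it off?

Distance(B, V) = 19.9 — off by 6.30.

A = (0.00, 0.00) ✓; AF at -24.50° ✓; |AF| = 20.50 ✓; ∠(AF, FW) = 90.00° ✓; |FW| = 20.50 ✓; ∠(FW, WT) = 90.00° ✓; |WT| = 16.80 ✓; ∠WTN = 72.80° ✓; |TN| = 25.40 ✓; ∠TNB = 40.60° ✓; |NB| = 13.90 ✓; ∠NBV = 83.50° ✓; |BV| = 13.60 ✗.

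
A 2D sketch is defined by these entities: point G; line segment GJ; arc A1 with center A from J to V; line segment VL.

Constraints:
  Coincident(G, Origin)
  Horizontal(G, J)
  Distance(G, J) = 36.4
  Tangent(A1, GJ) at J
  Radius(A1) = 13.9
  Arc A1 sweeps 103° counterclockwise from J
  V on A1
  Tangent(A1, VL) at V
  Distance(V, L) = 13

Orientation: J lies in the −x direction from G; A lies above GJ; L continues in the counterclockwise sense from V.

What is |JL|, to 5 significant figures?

31.535

G is at the origin; GJ is horizontal with |GJ| = 36.4 and J on the −x side, so J = (-36.400, 0.0000). Tangency of A1 to GJ means the radius AJ is perpendicular to GJ, so A = J + (0, 13.9) = (-36.400, 13.900). On A1, J sits at bearing -90° from A; a 103° counterclockwise sweep puts V at bearing 13°, so V = A + 13.9·(cos 13°, sin 13°) = (-22.856, 17.027). A1 meets VL tangentially, so AV is at right angles to VL, so VL runs along (−sin 13°, cos 13°); with |VL| = 13.0, L = (-25.781, 29.694). Then |JL| = |L − J| = 31.535.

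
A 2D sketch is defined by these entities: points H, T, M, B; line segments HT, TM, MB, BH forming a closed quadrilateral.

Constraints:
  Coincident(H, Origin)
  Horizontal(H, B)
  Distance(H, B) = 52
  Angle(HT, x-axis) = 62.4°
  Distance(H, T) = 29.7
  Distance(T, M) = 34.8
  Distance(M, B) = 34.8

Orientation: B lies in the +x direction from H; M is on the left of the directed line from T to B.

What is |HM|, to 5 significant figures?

58.783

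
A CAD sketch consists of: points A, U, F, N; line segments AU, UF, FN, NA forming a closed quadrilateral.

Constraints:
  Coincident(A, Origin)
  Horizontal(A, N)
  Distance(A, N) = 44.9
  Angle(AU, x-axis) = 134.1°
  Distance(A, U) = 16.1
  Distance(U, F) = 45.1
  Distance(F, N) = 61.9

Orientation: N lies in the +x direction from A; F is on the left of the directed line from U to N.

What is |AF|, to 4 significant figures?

52.26

A is at the origin; AN is horizontal with |AN| = 44.9 and N in +x, so N = (44.9, 0). AU runs at 134.1° with |AU| = 16.1, so U = (-11.20, 11.56). F is determined by |UF| = 45.1 and |FN| = 61.9 together: it lies at the intersection of circle(U, 45.1) and circle(N, 61.9). With |UN| = 57.28, the foot of the radical line on UN is 12.95 from U and the perpendicular offset is √(45.1² − 12.95²) = 43.20. Taking the left-of-UN solution: F = (10.20, 51.26).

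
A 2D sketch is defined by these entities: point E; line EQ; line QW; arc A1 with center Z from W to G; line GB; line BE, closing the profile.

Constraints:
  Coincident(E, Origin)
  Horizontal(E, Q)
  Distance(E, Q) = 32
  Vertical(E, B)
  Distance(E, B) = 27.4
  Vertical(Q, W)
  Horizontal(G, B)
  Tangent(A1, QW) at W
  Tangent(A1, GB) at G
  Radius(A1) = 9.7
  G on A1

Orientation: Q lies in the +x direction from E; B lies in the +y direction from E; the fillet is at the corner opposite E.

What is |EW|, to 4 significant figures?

36.57

E is at the origin; EQ is horizontal with |EQ| = 32.0 and Q on the +x side, so Q = (32.00, 0.000). EB is vertical with |EB| = 27.4 and B on the +y side, so B = (0.000, 27.40). The virtual corner opposite E is at (32.00, 27.40). The tangent condition forces ZW to be normal to QW and the tangent condition forces ZG to be normal to GB, with radius 9.7, so the center Z sits 9.7 in from both sides at Z = (22.30, 17.70). That places the tangent points at W = (32.00, 17.70) on QW and G = (22.30, 27.40) on GB. Then |EW| = |W − E| = 36.57.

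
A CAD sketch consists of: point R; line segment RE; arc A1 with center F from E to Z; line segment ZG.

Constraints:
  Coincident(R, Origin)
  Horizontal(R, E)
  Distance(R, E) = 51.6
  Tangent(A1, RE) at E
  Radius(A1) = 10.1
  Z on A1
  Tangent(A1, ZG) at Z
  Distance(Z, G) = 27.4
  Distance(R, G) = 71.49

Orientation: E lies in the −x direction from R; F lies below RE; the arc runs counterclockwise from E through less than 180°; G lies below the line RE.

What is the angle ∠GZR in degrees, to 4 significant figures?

97.44°

R is at the origin; RE is horizontal with |RE| = 51.6 and E on the −x side, so E = (-51.60, 0.000). A1 meets RE tangentially, so FE is at right angles to RE, so F = E + (0, -10.1) = (-51.60, -10.10). Since FZ ⟂ ZG (tangency), |FG| = √(10.1² + 27.4²) = 29.20 regardless of where Z sits on A1. So G lies on both circle(R, 71.49) and circle(F, 29.20); the below-RE intersection is G = (-60.64, -37.87). Z is the foot of the tangent from G: Z = (-61.69, -10.49).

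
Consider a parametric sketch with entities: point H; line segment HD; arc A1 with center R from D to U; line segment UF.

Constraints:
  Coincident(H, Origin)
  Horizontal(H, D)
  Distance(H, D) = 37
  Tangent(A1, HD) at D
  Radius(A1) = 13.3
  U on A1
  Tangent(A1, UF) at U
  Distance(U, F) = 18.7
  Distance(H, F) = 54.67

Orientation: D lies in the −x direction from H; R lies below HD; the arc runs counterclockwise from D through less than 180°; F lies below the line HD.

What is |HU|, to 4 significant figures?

52.58

Checks: |RU| = 13.30 ✓; ∠(RU, UF) = 90.00° ✓; |UF| = 18.70 ✓; |HF| = 54.67 ✓.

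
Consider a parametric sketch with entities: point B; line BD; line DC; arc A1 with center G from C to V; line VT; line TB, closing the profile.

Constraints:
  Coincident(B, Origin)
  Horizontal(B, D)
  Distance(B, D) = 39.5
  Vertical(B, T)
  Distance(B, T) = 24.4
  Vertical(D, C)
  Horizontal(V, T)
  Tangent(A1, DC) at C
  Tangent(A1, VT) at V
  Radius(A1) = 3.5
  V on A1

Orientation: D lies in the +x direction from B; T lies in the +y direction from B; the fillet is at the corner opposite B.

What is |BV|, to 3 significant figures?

43.5

B is at the origin; B and D share the same y with |BD| = 39.5 and D on the +x side, so D = (39.5, 0.00). B and T share the same x with |BT| = 24.4 and T on the +y side, so T = (0.00, 24.4). The virtual corner opposite B is at (39.5, 24.4). The tangent condition forces GC to be normal to DC and A1 meets VT tangentially, so GV is at right angles to VT, with radius 3.5, so the center G sits 3.5 in from both sides at G = (36.0, 20.9). That places the tangent points at C = (39.5, 20.9) on DC and V = (36.0, 24.4) on VT. Then |BV| = |V − B| = 43.5.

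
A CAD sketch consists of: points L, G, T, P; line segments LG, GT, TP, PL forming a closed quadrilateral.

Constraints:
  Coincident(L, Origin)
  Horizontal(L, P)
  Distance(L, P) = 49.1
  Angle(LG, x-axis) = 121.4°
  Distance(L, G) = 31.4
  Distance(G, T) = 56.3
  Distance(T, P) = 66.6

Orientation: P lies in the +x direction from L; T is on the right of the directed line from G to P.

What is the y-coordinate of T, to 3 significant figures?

-29.2

Checks: |GT| = 56.30 ✓; |TP| = 66.60 ✓.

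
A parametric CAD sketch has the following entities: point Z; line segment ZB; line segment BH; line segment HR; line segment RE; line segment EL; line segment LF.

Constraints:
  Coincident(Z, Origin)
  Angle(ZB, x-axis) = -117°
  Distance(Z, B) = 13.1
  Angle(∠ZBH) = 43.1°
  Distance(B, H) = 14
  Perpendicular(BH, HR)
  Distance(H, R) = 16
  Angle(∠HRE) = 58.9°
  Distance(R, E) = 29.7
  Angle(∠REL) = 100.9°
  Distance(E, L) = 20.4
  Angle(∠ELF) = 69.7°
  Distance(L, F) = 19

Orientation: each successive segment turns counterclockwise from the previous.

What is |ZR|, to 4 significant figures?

8.328

Z is at the origin; ZB runs at -117.0° with length 13.1, so B = (-5.947, -11.67). ∠ZBH = 43.1° gives BH at 19.90° from the x-axis; with |BH| = 14.0, H = (7.217, -6.907). BH is perpendicular to HR, so HR runs at 109.9°; with |HR| = 16.0, R = (1.771, 8.138). Then |ZR| = |R − Z| = 8.328.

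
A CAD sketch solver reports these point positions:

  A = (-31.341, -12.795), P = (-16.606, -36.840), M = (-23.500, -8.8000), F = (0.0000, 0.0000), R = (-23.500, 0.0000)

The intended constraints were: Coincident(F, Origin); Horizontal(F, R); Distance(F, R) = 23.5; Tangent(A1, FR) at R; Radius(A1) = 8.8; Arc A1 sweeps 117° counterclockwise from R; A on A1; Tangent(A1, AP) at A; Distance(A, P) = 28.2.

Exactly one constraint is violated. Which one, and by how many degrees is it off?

Tangent(A1, AP) at A — off by 4.50°.

F = (0.00, 0.00) ✓; F.y = 0.00, R.y = 0.00 ✓; |FR| = 23.50 ✓; ∠(MR, RF) = 90.00° ✓; |MR| = 8.800 ✓; bearing(M→A) − bearing(M→R) = 117.0° ✓; |MA| = 8.800 ✓; ∠(MA, AP) = 85.50° ✗; |AP| = 28.20 ✓.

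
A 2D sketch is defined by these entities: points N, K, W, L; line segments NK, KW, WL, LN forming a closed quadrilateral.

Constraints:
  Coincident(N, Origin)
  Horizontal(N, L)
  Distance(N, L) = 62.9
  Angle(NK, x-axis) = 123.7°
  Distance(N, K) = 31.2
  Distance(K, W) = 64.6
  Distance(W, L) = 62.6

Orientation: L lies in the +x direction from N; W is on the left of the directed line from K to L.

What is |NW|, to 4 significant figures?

69.67

Checks: |KW| = 64.60 ✓; |WL| = 62.60 ✓.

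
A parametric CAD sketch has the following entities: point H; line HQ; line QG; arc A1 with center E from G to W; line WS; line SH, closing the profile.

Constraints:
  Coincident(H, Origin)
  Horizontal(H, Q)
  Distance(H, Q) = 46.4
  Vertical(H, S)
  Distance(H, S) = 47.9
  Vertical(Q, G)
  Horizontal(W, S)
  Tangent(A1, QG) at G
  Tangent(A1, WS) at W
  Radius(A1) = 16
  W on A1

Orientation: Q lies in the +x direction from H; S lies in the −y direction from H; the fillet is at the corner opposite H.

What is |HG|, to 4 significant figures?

56.31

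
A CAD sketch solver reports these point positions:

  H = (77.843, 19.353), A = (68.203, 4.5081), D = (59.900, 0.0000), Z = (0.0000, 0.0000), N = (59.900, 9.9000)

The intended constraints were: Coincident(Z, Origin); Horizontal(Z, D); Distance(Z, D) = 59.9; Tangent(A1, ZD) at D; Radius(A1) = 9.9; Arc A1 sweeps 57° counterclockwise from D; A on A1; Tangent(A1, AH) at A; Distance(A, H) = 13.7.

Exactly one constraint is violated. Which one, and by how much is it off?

Distance(A, H) = 13.7 — off by 4.00.

Z = (0.00, 0.00) ✓; Z.y = 0.00, D.y = 0.00 ✓; |ZD| = 59.90 ✓; ∠(ND, DZ) = 90.00° ✓; |ND| = 9.900 ✓; bearing(N→A) − bearing(N→D) = 57.00° ✓; |NA| = 9.900 ✓; ∠(NA, AH) = 90.00° ✓; |AH| = 17.70 ✗.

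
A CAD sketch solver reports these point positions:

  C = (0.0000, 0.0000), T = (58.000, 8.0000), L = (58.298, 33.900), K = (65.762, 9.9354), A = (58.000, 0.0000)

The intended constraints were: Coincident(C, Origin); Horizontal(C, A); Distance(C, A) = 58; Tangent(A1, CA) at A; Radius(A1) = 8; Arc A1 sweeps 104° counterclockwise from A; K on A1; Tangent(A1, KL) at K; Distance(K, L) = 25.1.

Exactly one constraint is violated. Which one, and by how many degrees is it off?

Tangent(A1, KL) at K — off by 3.30°.

C = (0.00, 0.00) ✓; C.y = 0.00, A.y = 0.00 ✓; |CA| = 58.00 ✓; ∠(TA, AC) = 90.00° ✓; |TA| = 8.000 ✓; bearing(T→K) − bearing(T→A) = 104.0° ✓; |TK| = 8.000 ✓; ∠(TK, KL) = 86.70° ✗; |KL| = 25.10 ✓.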